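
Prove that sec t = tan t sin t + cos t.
RHS = sin²t/cos t + cos t = (sin²t + cos²t)/cos t = 1/cos t = sec t = LHS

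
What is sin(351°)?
sin(351°) = -0.1564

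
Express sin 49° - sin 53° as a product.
sin 49° - sin 53° = 2 cos(51°) sin(-2°)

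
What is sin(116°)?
sin(116°) = 0.8988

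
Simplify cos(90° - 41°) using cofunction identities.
cos(90° - 41°) = sin(41°)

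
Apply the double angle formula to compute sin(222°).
sin(222°) = 2 sin 111° cos 111° = -0.6691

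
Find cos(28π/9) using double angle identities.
cos(28π/9) = cos²14π/9 - sin²14π/9 = -0.9397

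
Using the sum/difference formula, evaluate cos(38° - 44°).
cos(38° - 44°) = cos 38° cos 44° + sin 38° sin 44° = 0.9945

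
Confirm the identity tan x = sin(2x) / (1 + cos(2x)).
RHS = 2 sin x cos x / (2cos²x) = sin x/cos x = tan x = LHS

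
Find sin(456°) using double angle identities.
sin(456°) = 2 sin 228° cos 228° = 0.9945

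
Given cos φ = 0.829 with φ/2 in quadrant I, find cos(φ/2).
cos(φ/2) = ±√((1 + cos φ)/2); positive since φ/2 ∈ QI, so cos(φ/2) = 0.9563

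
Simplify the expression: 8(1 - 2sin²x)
8(1 - 2sin²x) = 8(cos(2x)) (using Double angle)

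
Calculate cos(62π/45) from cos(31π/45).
cos(62π/45) = cos²31π/45 - sin²31π/45 = -0.3746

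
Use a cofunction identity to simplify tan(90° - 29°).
tan(90° - 29°) = cot(29°)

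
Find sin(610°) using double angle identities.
sin(610°) = 2 sin 305° cos 305° = -0.9397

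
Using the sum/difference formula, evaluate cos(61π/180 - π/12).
cos(61π/180 - π/12) = cos 61π/180 cos π/12 + sin 61π/180 sin π/12 = 0.6947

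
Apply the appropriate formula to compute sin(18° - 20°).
sin(18° - 20°) = sin 18° cos 20° - cos 18° sin 20° = -0.0349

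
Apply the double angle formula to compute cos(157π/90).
cos(157π/90) = cos²157π/180 - sin²157π/180 = 0.6947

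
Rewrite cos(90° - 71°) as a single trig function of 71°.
cos(90° - 71°) = sin(71°)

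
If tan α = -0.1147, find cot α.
cot α = 1/tan α = -8.718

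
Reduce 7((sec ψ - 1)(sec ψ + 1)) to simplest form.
7((sec ψ - 1)(sec ψ + 1)) = 7(tan²ψ) (using Diff. of squares)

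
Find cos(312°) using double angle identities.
cos(312°) = cos²156° - sin²156° = 0.6691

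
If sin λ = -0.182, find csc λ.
csc λ = 1/sin λ = -5.495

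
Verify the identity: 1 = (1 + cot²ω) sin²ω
RHS = csc²ω · sin²ω = (1/sin²ω) · sin²ω = 1 = LHS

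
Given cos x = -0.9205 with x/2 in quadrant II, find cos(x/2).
cos(x/2) = ±√((1 + cos x)/2); negative since x/2 ∈ QII, so cos(x/2) = -0.1994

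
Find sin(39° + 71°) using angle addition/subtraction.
sin(39° + 71°) = sin 39° cos 71° + cos 39° sin 71° = 0.9397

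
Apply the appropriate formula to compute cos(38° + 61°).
cos(38° + 61°) = cos 38° cos 61° - sin 38° sin 61° = -0.1564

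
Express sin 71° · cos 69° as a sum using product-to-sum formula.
sin 71° cos 69° = (1/2)[sin(71°+69°) + sin(71°-69°)]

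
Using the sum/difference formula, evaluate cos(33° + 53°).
cos(33° + 53°) = cos 33° cos 53° - sin 33° sin 53° = 0.06976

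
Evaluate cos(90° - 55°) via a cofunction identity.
cos(90° - 55°) = sin(55°) = 0.8192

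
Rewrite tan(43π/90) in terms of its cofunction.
tan(43π/90) = cot(π/2 - 43π/90) = cot(π/45)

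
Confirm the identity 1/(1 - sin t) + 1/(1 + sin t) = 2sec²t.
LHS = [(1 + sin t) + (1 - sin t)] / [(1 - sin t)(1 + sin t)] = 2/(1 - sin²t) = 2/cos²t = 2sec²t = RHS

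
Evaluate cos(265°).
cos(265°) = -0.08716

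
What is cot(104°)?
cot(104°) = -0.2493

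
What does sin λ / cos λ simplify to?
sin λ / cos λ = tan λ (using Quotient identity)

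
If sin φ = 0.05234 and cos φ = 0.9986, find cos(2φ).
cos(2φ) = cos²φ - sin²φ = 0.9945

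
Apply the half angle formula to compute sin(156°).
sin(156°) = √((1 - cos 312°)/2) = 0.4067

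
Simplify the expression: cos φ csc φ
cos φ csc φ = cot φ (using Reciprocal + quotient)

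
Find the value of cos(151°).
cos(151°) = -0.8746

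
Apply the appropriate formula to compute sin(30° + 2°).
sin(30° + 2°) = sin 30° cos 2° + cos 30° sin 2° = 0.5299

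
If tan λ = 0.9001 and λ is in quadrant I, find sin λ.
sin λ = 0.669 (using tan²λ + 1 = sec²λ)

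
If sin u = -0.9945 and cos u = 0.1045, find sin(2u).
sin(2u) = 2 sin u cos u = -0.2079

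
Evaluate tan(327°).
tan(327°) = -0.6494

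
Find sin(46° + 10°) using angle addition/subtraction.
sin(46° + 10°) = sin 46° cos 10° + cos 46° sin 10° = 0.829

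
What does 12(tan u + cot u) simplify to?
12(tan u + cot u) = 12(sec u csc u) (using Quotient identities)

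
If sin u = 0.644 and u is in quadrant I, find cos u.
cos u = 0.765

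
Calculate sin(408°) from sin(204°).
sin(408°) = 2 sin 204° cos 204° = 0.7431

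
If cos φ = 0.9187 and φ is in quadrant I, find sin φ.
sin φ = 0.395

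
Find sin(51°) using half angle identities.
sin(51°) = √((1 - cos 102°)/2) = 0.7771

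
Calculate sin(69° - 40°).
sin(69° - 40°) = sin 69° cos 40° - cos 69° sin 40° = 0.4848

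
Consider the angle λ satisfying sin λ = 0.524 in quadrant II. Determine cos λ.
cos λ = ±√(1 - sin²λ) = -0.8517 (negative in QII)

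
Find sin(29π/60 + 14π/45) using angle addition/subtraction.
sin(29π/60 + 14π/45) = sin 29π/60 cos 14π/45 + cos 29π/60 sin 14π/45 = 0.6018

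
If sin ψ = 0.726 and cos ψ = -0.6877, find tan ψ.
tan ψ = sin ψ / cos ψ = -1.056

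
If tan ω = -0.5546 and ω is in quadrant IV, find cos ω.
cos ω = 0.8745 (using tan²ω + 1 = sec²ω)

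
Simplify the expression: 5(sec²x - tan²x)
5(sec²x - tan²x) = 5 (using Pythagorean identity)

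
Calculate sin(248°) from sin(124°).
sin(248°) = 2 sin 124° cos 124° = -0.9272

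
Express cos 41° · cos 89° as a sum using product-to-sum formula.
cos 41° cos 89° = (1/2)[cos(41°-89°) + cos(41°+89°)]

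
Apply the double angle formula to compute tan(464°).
tan(464°) = 2 tan 232° / (1 - tan²232°) = -4.011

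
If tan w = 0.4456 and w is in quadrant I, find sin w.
sin w = 0.407 (using tan²w + 1 = sec²w)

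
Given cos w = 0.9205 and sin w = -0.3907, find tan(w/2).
tan(w/2) = sin w / (1 + cos w) = -0.2034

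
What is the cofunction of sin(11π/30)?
sin(11π/30) = cos(π/2 - 11π/30) = cos(2π/15)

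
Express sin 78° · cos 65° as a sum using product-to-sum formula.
sin 78° cos 65° = (1/2)[sin(78°+65°) + sin(78°-65°)]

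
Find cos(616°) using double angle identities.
cos(616°) = cos²308° - sin²308° = -0.2419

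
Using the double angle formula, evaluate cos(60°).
cos(60°) = 2cos²30° - 1 = 1/2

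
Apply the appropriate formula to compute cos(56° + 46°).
cos(56° + 46°) = cos 56° cos 46° - sin 56° sin 46° = -0.2079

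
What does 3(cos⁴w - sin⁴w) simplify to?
3(cos⁴w - sin⁴w) = 3(cos(2w)) (using Factoring + double angle)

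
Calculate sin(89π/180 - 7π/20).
sin(89π/180 - 7π/20) = sin 89π/180 cos 7π/20 - cos 89π/180 sin 7π/20 = 0.4384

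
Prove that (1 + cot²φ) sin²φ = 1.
LHS = csc²φ · sin²φ = (1/sin²φ) · sin²φ = 1 = RHS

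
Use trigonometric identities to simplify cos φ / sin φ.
cos φ / sin φ = cot φ (using Quotient identity)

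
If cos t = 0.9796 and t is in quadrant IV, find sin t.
sin t = -0.201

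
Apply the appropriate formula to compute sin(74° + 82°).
sin(74° + 82°) = sin 74° cos 82° + cos 74° sin 82° = 0.4067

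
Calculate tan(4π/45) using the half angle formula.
tan(4π/45) = sin 8π/45 / (1 + cos 8π/45) = 0.2867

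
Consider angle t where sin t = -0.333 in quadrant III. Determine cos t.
cos t = ±√(1 - sin²t) = -0.9429 (negative in QIII)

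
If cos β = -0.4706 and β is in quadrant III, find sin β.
sin β = -0.8823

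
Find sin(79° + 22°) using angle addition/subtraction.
sin(79° + 22°) = sin 79° cos 22° + cos 79° sin 22° = 0.9816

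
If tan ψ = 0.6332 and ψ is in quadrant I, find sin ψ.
sin ψ = 0.535 (using tan²ψ + 1 = sec²ψ)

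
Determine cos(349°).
cos(349°) = 0.9816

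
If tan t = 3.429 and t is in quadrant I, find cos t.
cos t = 0.28 (using tan²t + 1 = sec²t)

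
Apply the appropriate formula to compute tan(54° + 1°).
tan(54° + 1°) = (tan 54° + tan 1°)/(1 - tan 54° tan 1°) = 1.428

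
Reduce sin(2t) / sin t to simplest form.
sin(2t) / sin t = 2 cos t (using Double angle)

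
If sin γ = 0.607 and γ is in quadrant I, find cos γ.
cos γ = 0.7947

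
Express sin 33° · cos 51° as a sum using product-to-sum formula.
sin 33° cos 51° = (1/2)[sin(33°+51°) + sin(33°-51°)]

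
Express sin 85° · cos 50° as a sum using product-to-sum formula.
sin 85° cos 50° = (1/2)[sin(85°+50°) + sin(85°-50°)]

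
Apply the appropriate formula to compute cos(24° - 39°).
cos(24° - 39°) = cos 24° cos 39° + sin 24° sin 39° = (√6+√2)/4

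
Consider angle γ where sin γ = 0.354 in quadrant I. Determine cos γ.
cos γ = √(1 - sin²γ) = 0.9352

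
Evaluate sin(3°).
sin(3°) = 0.05234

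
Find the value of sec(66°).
sec(66°) = 2.459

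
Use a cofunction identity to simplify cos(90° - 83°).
cos(90° - 83°) = sin(83°)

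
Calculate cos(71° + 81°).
cos(71° + 81°) = cos 71° cos 81° - sin 71° sin 81° = -0.8829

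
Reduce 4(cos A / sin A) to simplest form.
4(cos A / sin A) = 4(cot A) (using Quotient identity)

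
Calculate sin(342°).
sin(342°) = -0.309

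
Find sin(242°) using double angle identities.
sin(242°) = 2 sin 121° cos 121° = -0.8829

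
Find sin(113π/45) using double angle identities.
sin(113π/45) = 2 sin 113π/90 cos 113π/90 = 0.9994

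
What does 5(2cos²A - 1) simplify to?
5(2cos²A - 1) = 5(cos(2A)) (using Double angle)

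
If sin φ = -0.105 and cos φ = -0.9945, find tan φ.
tan φ = sin φ / cos φ = 0.1056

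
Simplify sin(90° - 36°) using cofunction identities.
sin(90° - 36°) = cos(36°)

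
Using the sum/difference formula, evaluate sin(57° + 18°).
sin(57° + 18°) = sin 57° cos 18° + cos 57° sin 18° = (√6+√2)/4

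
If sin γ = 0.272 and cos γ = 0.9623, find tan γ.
tan γ = sin γ / cos γ = 0.2827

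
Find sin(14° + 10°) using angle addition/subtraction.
sin(14° + 10°) = sin 14° cos 10° + cos 14° sin 10° = 0.4067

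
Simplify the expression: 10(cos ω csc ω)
10(cos ω csc ω) = 10(cot ω) (using Reciprocal + quotient)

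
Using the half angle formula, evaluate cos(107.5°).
cos(107.5°) = -√((1 + cos 215°)/2) = -0.3007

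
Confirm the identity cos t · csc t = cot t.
LHS = cos t · (1/sin t) = cos t/sin t = cot t = RHS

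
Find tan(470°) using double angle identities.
tan(470°) = 2 tan 235° / (1 - tan²235°) = -2.747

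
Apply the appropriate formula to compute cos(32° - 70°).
cos(32° - 70°) = cos 32° cos 70° + sin 32° sin 70° = 0.788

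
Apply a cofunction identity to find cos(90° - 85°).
cos(90° - 85°) = sin(85°) = 0.9962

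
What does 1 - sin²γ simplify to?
1 - sin²γ = cos²γ (using Pythagorean identity)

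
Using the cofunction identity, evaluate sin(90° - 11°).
sin(90° - 11°) = cos(11°) = 0.9816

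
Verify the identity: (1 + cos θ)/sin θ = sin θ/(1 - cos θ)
RHS = sin θ(1 + cos θ) / ((1 - cos θ)(1 + cos θ)) = sin θ(1 + cos θ) / (1 - cos²θ) = sin θ(1 + cos θ) / sin²θ = (1 + cos θ)/sin θ = LHS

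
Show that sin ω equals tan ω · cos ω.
RHS = (sin ω/cos ω) · cos ω = sin ω = LHS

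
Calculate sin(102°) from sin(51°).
sin(102°) = 2 sin 51° cos 51° = 0.9781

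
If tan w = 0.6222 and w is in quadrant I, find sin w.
sin w = 0.5283 (using tan²w + 1 = sec²w)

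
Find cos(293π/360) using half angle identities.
cos(293π/360) = -√((1 + cos 293π/180)/2) = -0.8339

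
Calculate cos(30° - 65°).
cos(30° - 65°) = cos 30° cos 65° + sin 30° sin 65° = 0.8192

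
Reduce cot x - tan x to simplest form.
cot x - tan x = 2 cot(2x) (using Double angle)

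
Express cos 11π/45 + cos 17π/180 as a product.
cos 11π/45 + cos 17π/180 = 2 cos(61π/360) cos(3π/40)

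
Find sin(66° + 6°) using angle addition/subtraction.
sin(66° + 6°) = sin 66° cos 6° + cos 66° sin 6° = 0.9511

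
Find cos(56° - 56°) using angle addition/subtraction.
cos(56° - 56°) = cos 56° cos 56° + sin 56° sin 56° = 1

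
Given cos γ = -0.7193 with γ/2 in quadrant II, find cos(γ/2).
cos(γ/2) = ±√((1 + cos γ)/2); negative since γ/2 ∈ QII, so cos(γ/2) = -0.3746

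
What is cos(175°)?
cos(175°) = -0.9962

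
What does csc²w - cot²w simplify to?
csc²w - cot²w = 1 (using Pythagorean identity)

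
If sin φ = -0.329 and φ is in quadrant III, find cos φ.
cos φ = -0.9443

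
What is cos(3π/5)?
cos(3π/5) = -0.309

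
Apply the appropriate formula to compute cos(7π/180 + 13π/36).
cos(7π/180 + 13π/36) = cos 7π/180 cos 13π/36 - sin 7π/180 sin 13π/36 = 0.309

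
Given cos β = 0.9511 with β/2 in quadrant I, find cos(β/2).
cos(β/2) = ±√((1 + cos β)/2); positive since β/2 ∈ QI, so cos(β/2) = 0.9877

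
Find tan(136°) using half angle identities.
tan(136°) = sin 272° / (1 + cos 272°) = -0.9657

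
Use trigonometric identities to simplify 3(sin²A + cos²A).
3(sin²A + cos²A) = 3 (using Pythagorean identity)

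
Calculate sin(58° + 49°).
sin(58° + 49°) = sin 58° cos 49° + cos 58° sin 49° = 0.9563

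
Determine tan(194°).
tan(194°) = 0.2493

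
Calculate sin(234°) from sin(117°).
sin(234°) = 2 sin 117° cos 117° = -0.809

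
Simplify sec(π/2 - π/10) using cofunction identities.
sec(π/2 - π/10) = csc(π/10)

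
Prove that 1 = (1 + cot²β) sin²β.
RHS = csc²β · sin²β = (1/sin²β) · sin²β = 1 = LHS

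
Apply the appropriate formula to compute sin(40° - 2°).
sin(40° - 2°) = sin 40° cos 2° - cos 40° sin 2° = 0.6157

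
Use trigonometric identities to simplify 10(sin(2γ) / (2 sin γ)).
10(sin(2γ) / (2 sin γ)) = 10(cos γ) (using Double angle)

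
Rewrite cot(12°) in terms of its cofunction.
cot(12°) = tan(90° - 12°) = tan(78°)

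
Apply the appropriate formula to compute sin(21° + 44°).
sin(21° + 44°) = sin 21° cos 44° + cos 21° sin 44° = 0.9063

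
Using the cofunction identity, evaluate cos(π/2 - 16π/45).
cos(π/2 - 16π/45) = sin(16π/45) = 0.8988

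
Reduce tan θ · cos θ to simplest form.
tan θ · cos θ = sin θ (using Quotient identity)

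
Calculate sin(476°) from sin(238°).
sin(476°) = 2 sin 238° cos 238° = 0.8988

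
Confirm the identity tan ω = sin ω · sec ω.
RHS = sin ω · (1/cos ω) = sin ω/cos ω = tan ω = LHS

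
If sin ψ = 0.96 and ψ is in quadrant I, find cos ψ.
cos ψ = 0.28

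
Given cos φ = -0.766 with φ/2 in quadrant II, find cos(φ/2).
cos(φ/2) = ±√((1 + cos φ)/2); negative since φ/2 ∈ QII, so cos(φ/2) = -0.3421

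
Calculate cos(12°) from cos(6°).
cos(12°) = cos²6° - sin²6° = 0.9781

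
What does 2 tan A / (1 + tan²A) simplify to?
2 tan A / (1 + tan²A) = sin(2A) (using Double angle)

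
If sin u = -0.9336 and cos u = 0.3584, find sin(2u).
sin(2u) = 2 sin u cos u = -0.6692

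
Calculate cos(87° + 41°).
cos(87° + 41°) = cos 87° cos 41° - sin 87° sin 41° = -0.6157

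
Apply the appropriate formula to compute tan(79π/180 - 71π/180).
tan(79π/180 - 71π/180) = (tan 79π/180 - tan 71π/180)/(1 + tan 79π/180 tan 71π/180) = 0.1405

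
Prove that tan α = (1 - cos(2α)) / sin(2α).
RHS = 2sin²α / (2 sin α cos α) = sin α/cos α = tan α = LHS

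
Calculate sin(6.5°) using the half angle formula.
sin(6.5°) = √((1 - cos 13°)/2) = 0.1132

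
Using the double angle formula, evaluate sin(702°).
sin(702°) = 2 sin 351° cos 351° = -0.309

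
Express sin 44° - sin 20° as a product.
sin 44° - sin 20° = 2 cos(32°) sin(12°)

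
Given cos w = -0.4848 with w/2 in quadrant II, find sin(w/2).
sin(w/2) = ±√((1 - cos w)/2); positive since w/2 ∈ QII, so sin(w/2) = 0.8616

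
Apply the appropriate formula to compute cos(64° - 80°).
cos(64° - 80°) = cos 64° cos 80° + sin 64° sin 80° = 0.9613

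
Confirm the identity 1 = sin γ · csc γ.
RHS = sin γ · (1/sin γ) = 1 = LHS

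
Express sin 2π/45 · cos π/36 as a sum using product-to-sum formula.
sin 2π/45 cos π/36 = (1/2)[sin(2π/45+π/36) + sin(2π/45-π/36)]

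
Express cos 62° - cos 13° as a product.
cos 62° - cos 13° = -2 sin(37.5°) sin(24.5°)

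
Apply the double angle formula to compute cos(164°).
cos(164°) = cos²82° - sin²82° = -0.9613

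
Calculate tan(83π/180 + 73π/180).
tan(83π/180 + 73π/180) = (tan 83π/180 + tan 73π/180)/(1 - tan 83π/180 tan 73π/180) = -0.4452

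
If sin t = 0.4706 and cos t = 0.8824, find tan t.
tan t = sin t / cos t = 0.5333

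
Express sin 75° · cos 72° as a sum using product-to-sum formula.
sin 75° cos 72° = (1/2)[sin(75°+72°) + sin(75°-72°)]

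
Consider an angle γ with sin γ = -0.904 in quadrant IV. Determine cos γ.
cos γ = √(1 - sin²γ) = 0.4275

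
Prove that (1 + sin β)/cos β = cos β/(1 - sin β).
LHS = (1 + sin β)(1 - sin β) / (cos β(1 - sin β)) = (1 - sin²β) / (cos β(1 - sin β)) = cos²β / (cos β(1 - sin β)) = cos β/(1 - sin β) = RHS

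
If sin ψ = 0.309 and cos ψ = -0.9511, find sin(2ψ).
sin(2ψ) = 2 sin ψ cos ψ = -0.5878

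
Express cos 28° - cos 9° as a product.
cos 28° - cos 9° = -2 sin(18.5°) sin(9.5°)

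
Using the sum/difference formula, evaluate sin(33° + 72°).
sin(33° + 72°) = sin 33° cos 72° + cos 33° sin 72° = (√6+√2)/4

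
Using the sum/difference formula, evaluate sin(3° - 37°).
sin(3° - 37°) = sin 3° cos 37° - cos 3° sin 37° = -0.5592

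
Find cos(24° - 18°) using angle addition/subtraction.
cos(24° - 18°) = cos 24° cos 18° + sin 24° sin 18° = 0.9945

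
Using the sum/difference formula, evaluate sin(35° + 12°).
sin(35° + 12°) = sin 35° cos 12° + cos 35° sin 12° = 0.7314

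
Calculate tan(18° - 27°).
tan(18° - 27°) = (tan 18° - tan 27°)/(1 + tan 18° tan 27°) = -0.1584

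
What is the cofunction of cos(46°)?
cos(46°) = sin(90° - 46°) = sin(44°)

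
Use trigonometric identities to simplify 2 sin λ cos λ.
2 sin λ cos λ = sin(2λ) (using Double angle)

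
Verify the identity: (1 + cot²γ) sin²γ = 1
LHS = csc²γ · sin²γ = (1/sin²γ) · sin²γ = 1 = RHS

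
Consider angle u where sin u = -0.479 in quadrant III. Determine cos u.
cos u = ±√(1 - sin²u) = -0.8778 (negative in QIII)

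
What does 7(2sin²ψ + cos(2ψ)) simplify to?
7(2sin²ψ + cos(2ψ)) = 7 (using Double angle)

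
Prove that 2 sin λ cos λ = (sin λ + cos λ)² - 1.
RHS = sin²λ + 2 sin λ cos λ + cos²λ - 1 = (sin²λ + cos²λ) + 2 sin λ cos λ - 1 = 1 + 2 sin λ cos λ - 1 = 2 sin λ cos λ = LHS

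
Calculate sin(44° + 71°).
sin(44° + 71°) = sin 44° cos 71° + cos 44° sin 71° = 0.9063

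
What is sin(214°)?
sin(214°) = -0.5592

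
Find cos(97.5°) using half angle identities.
cos(97.5°) = -√((1 + cos 195°)/2) = -0.1305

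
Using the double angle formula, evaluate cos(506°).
cos(506°) = cos²253° - sin²253° = -0.829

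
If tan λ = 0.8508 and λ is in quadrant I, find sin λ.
sin λ = 0.648 (using tan²λ + 1 = sec²λ)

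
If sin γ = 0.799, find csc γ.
csc γ = 1/sin γ = 1.252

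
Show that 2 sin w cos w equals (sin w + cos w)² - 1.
RHS = sin²w + 2 sin w cos w + cos²w - 1 = (sin²w + cos²w) + 2 sin w cos w - 1 = 1 + 2 sin w cos w - 1 = 2 sin w cos w = LHS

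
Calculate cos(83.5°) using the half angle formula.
cos(83.5°) = √((1 + cos 167°)/2) = 0.1132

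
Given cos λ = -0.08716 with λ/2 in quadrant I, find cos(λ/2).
cos(λ/2) = ±√((1 + cos λ)/2); positive since λ/2 ∈ QI, so cos(λ/2) = 0.6756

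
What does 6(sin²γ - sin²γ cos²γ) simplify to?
6(sin²γ - sin²γ cos²γ) = 6(sin⁴γ) (using Factoring)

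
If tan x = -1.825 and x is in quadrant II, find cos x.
cos x = -0.4805 (using tan²x + 1 = sec²x)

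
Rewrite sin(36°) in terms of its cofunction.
sin(36°) = cos(90° - 36°) = cos(54°)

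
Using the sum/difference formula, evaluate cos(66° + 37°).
cos(66° + 37°) = cos 66° cos 37° - sin 66° sin 37° = -0.225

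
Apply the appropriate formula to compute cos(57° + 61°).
cos(57° + 61°) = cos 57° cos 61° - sin 57° sin 61° = -0.4695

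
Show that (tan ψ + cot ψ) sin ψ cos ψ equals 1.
LHS = (sin ψ/cos ψ + cos ψ/sin ψ) sin ψ cos ψ = ((sin²ψ + cos²ψ)/(sin ψ cos ψ)) · sin ψ cos ψ = sin²ψ + cos²ψ = 1 = RHS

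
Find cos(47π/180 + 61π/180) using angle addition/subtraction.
cos(47π/180 + 61π/180) = cos 47π/180 cos 61π/180 - sin 47π/180 sin 61π/180 = -0.309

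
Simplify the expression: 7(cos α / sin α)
7(cos α / sin α) = 7(cot α) (using Quotient identity)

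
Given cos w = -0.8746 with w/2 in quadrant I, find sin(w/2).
sin(w/2) = ±√((1 - cos w)/2); positive since w/2 ∈ QI, so sin(w/2) = 0.9681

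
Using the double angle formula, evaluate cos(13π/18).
cos(13π/18) = cos²13π/36 - sin²13π/36 = -0.6428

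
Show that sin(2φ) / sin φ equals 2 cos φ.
LHS = 2 sin φ cos φ / sin φ = 2 cos φ = RHS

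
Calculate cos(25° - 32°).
cos(25° - 32°) = cos 25° cos 32° + sin 25° sin 32° = 0.9925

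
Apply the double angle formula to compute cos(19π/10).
cos(19π/10) = 2cos²19π/20 - 1 = 0.9511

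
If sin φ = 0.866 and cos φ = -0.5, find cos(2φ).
cos(2φ) = cos²φ - sin²φ = -0.5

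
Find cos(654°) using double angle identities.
cos(654°) = cos²327° - sin²327° = 0.4067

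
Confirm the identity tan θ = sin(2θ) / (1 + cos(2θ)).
RHS = 2 sin θ cos θ / (2cos²θ) = sin θ/cos θ = tan θ = LHS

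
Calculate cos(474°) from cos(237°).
cos(474°) = 2cos²237° - 1 = -0.4067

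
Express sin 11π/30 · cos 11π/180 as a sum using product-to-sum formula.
sin 11π/30 cos 11π/180 = (1/2)[sin(11π/30+11π/180) + sin(11π/30-11π/180)]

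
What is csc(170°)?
csc(170°) = 5.759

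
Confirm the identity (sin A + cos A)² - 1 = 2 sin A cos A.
LHS = sin²A + 2 sin A cos A + cos²A - 1 = (sin²A + cos²A) + 2 sin A cos A - 1 = 1 + 2 sin A cos A - 1 = 2 sin A cos A = RHS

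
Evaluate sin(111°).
sin(111°) = 0.9336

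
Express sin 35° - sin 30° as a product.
sin 35° - sin 30° = 2 cos(32.5°) sin(2.5°)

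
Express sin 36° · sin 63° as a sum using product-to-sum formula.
sin 36° sin 63° = (1/2)[cos(36°-63°) - cos(36°+63°)]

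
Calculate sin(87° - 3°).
sin(87° - 3°) = sin 87° cos 3° - cos 87° sin 3° = 0.9945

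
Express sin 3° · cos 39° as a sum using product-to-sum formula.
sin 3° cos 39° = (1/2)[sin(3°+39°) + sin(3°-39°)]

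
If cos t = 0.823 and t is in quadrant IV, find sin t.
sin t = -0.568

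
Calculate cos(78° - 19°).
cos(78° - 19°) = cos 78° cos 19° + sin 78° sin 19° = 0.515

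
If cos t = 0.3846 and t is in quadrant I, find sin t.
sin t = 0.9231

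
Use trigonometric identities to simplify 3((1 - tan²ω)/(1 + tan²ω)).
3((1 - tan²ω)/(1 + tan²ω)) = 3(cos(2ω)) (using Double angle)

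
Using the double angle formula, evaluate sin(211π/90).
sin(211π/90) = 2 sin 211π/180 cos 211π/180 = 0.8829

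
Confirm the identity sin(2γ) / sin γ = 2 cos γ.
LHS = 2 sin γ cos γ / sin γ = 2 cos γ = RHS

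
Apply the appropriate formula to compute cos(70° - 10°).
cos(70° - 10°) = cos 70° cos 10° + sin 70° sin 10° = 1/2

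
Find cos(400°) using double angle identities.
cos(400°) = cos²200° - sin²200° = 0.766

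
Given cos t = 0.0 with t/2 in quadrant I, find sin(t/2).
sin(t/2) = ±√((1 - cos t)/2); positive since t/2 ∈ QI, so sin(t/2) = √2/2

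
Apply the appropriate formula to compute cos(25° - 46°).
cos(25° - 46°) = cos 25° cos 46° + sin 25° sin 46° = 0.9336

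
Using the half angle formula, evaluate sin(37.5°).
sin(37.5°) = √((1 - cos 75°)/2) = 0.6088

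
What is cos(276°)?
cos(276°) = 0.1045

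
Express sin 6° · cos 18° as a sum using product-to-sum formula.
sin 6° cos 18° = (1/2)[sin(6°+18°) + sin(6°-18°)]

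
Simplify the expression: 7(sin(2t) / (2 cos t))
7(sin(2t) / (2 cos t)) = 7(sin t) (using Double angle)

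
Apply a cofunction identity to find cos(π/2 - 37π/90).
cos(π/2 - 37π/90) = sin(37π/90) = 0.9613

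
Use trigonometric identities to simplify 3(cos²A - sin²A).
3(cos²A - sin²A) = 3(cos(2A)) (using Double angle)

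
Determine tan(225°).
tan(225°) = 1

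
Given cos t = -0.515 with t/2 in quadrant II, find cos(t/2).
cos(t/2) = ±√((1 + cos t)/2); negative since t/2 ∈ QII, so cos(t/2) = -0.4924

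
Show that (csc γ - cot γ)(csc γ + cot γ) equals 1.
LHS = csc²γ - cot²γ = (1 + cot²γ) - cot²γ = 1 = RHS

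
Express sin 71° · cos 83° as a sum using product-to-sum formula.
sin 71° cos 83° = (1/2)[sin(71°+83°) + sin(71°-83°)]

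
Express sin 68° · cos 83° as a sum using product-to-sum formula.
sin 68° cos 83° = (1/2)[sin(68°+83°) + sin(68°-83°)]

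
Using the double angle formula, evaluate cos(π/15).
cos(π/15) = 1 - 2sin²π/30 = 0.9781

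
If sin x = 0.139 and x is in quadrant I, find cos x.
cos x = 0.9903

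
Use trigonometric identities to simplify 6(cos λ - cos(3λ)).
6(cos λ - cos(3λ)) = 6(2 sin(2λ) sin λ) (using Sum-to-product)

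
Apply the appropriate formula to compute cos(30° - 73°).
cos(30° - 73°) = cos 30° cos 73° + sin 30° sin 73° = 0.7314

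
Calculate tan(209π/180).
tan(209π/180) = 0.5543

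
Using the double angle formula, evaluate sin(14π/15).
sin(14π/15) = 2 sin 7π/15 cos 7π/15 = 0.2079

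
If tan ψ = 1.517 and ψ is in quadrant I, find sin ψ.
sin ψ = 0.8349 (using tan²ψ + 1 = sec²ψ)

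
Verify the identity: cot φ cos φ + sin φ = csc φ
LHS = cos²φ/sin φ + sin φ = (cos²φ + sin²φ)/sin φ = 1/sin φ = csc φ = RHS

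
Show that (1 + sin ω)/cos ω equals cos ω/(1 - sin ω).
LHS = (1 + sin ω)(1 - sin ω) / (cos ω(1 - sin ω)) = (1 - sin²ω) / (cos ω(1 - sin ω)) = cos²ω / (cos ω(1 - sin ω)) = cos ω/(1 - sin ω) = RHS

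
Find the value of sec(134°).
sec(134°) = -1.44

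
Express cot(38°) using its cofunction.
cot(38°) = tan(90° - 38°) = tan(52°)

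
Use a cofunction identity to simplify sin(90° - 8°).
sin(90° - 8°) = cos(8°)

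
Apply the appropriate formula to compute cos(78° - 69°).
cos(78° - 69°) = cos 78° cos 69° + sin 78° sin 69° = 0.9877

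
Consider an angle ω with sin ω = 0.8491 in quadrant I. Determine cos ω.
cos ω = √(1 - sin²ω) = 0.5282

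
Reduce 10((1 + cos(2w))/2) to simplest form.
10((1 + cos(2w))/2) = 10(cos²w) (using Power reduction)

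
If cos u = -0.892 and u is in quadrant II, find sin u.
sin u = 0.452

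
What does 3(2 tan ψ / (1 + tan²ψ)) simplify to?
3(2 tan ψ / (1 + tan²ψ)) = 3(sin(2ψ)) (using Double angle)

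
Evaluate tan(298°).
tan(298°) = -1.881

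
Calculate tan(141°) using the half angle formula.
tan(141°) = sin 282° / (1 + cos 282°) = -0.8098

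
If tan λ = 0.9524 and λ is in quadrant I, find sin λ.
sin λ = 0.6897 (using tan²λ + 1 = sec²λ)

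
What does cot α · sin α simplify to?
cot α · sin α = cos α (using Quotient identity)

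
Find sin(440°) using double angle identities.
sin(440°) = 2 sin 220° cos 220° = 0.9848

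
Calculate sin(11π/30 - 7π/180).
sin(11π/30 - 7π/180) = sin 11π/30 cos 7π/180 - cos 11π/30 sin 7π/180 = 0.8572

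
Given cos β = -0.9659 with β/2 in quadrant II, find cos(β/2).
cos(β/2) = ±√((1 + cos β)/2); negative since β/2 ∈ QII, so cos(β/2) = -0.1306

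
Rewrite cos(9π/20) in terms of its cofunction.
cos(9π/20) = sin(π/2 - 9π/20) = sin(π/20)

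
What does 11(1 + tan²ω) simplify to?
11(1 + tan²ω) = 11(sec²ω) (using Pythagorean identity)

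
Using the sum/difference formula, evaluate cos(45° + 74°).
cos(45° + 74°) = cos 45° cos 74° - sin 45° sin 74° = -0.4848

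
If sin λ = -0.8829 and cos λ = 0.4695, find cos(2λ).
cos(2λ) = cos²λ - sin²λ = -0.5591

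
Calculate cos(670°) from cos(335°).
cos(670°) = cos²335° - sin²335° = 0.6428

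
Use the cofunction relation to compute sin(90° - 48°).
sin(90° - 48°) = cos(48°) = 0.6691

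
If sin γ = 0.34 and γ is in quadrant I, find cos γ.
cos γ = 0.9404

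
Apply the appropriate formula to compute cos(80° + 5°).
cos(80° + 5°) = cos 80° cos 5° - sin 80° sin 5° = 0.08716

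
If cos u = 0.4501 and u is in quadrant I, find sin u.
sin u = 0.893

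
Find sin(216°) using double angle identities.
sin(216°) = 2 sin 108° cos 108° = -0.5878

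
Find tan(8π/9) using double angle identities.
tan(8π/9) = 2 tan 4π/9 / (1 - tan²4π/9) = -0.364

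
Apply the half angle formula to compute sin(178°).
sin(178°) = √((1 - cos 356°)/2) = 0.0349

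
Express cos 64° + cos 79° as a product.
cos 64° + cos 79° = 2 cos(71.5°) cos(-7.5°)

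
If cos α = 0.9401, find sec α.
sec α = 1/cos α = 1.064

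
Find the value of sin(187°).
sin(187°) = -0.1219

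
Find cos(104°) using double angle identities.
cos(104°) = cos²52° - sin²52° = -0.2419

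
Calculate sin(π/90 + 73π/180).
sin(π/90 + 73π/180) = sin π/90 cos 73π/180 + cos π/90 sin 73π/180 = (√6+√2)/4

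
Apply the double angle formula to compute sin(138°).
sin(138°) = 2 sin 69° cos 69° = 0.6691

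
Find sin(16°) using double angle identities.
sin(16°) = 2 sin 8° cos 8° = 0.2756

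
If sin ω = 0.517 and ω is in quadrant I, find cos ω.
cos ω = 0.856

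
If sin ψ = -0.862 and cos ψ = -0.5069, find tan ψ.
tan ψ = sin ψ / cos ψ = 1.701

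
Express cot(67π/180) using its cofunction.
cot(67π/180) = tan(π/2 - 67π/180) = tan(23π/180)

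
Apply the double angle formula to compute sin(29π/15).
sin(29π/15) = 2 sin 29π/30 cos 29π/30 = -0.2079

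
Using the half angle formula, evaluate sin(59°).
sin(59°) = √((1 - cos 118°)/2) = 0.8572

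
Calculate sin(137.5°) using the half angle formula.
sin(137.5°) = √((1 - cos 275°)/2) = 0.6756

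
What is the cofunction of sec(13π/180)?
sec(13π/180) = csc(π/2 - 13π/180) = csc(77π/180)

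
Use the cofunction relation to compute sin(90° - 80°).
sin(90° - 80°) = cos(80°) = 0.1736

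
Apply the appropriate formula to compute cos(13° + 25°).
cos(13° + 25°) = cos 13° cos 25° - sin 13° sin 25° = 0.788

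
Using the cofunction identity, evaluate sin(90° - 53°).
sin(90° - 53°) = cos(53°) = 0.6018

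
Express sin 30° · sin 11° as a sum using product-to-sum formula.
sin 30° sin 11° = (1/2)[cos(30°-11°) - cos(30°+11°)]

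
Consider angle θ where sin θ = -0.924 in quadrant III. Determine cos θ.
cos θ = ±√(1 - sin²θ) = -0.3824 (negative in QIII)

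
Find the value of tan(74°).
tan(74°) = 3.487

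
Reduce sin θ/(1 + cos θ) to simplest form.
sin θ/(1 + cos θ) = tan(θ/2) (using Half angle)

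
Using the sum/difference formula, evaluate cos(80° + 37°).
cos(80° + 37°) = cos 80° cos 37° - sin 80° sin 37° = -0.454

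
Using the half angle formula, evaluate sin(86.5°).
sin(86.5°) = √((1 - cos 173°)/2) = 0.9981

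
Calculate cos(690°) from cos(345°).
cos(690°) = cos²345° - sin²345° = √3/2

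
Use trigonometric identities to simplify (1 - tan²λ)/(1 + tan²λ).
(1 - tan²λ)/(1 + tan²λ) = cos(2λ) (using Double angle)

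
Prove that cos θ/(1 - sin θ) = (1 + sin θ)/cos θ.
RHS = (1 + sin θ)(1 - sin θ) / (cos θ(1 - sin θ)) = (1 - sin²θ) / (cos θ(1 - sin θ)) = cos²θ / (cos θ(1 - sin θ)) = cos θ/(1 - sin θ) = LHS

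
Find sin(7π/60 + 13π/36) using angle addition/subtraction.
sin(7π/60 + 13π/36) = sin 7π/60 cos 13π/36 + cos 7π/60 sin 13π/36 = 0.9976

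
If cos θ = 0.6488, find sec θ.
sec θ = 1/cos θ = 1.541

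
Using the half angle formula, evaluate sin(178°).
sin(178°) = √((1 - cos 356°)/2) = 0.0349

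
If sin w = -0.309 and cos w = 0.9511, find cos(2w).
cos(2w) = cos²w - sin²w = 0.8091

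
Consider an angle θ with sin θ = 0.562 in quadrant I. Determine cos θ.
cos θ = √(1 - sin²θ) = 0.8271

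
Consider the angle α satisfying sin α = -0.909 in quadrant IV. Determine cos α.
cos α = √(1 - sin²α) = 0.4168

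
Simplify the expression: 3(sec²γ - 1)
3(sec²γ - 1) = 3(tan²γ) (using Pythagorean identity)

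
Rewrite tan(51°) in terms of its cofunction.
tan(51°) = cot(90° - 51°) = cot(39°)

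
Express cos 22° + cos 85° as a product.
cos 22° + cos 85° = 2 cos(53.5°) cos(-31.5°)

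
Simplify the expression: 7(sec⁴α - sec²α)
7(sec⁴α - sec²α) = 7(tan⁴α + tan²α) (using Pythagorean)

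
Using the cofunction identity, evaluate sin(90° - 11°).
sin(90° - 11°) = cos(11°) = 0.9816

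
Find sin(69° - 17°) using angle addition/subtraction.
sin(69° - 17°) = sin 69° cos 17° - cos 69° sin 17° = 0.788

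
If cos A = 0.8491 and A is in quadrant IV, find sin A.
sin A = -0.5282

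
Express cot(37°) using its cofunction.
cot(37°) = tan(90° - 37°) = tan(53°)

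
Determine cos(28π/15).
cos(28π/15) = 0.9135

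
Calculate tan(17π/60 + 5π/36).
tan(17π/60 + 5π/36) = (tan 17π/60 + tan 5π/36)/(1 - tan 17π/60 tan 5π/36) = 4.011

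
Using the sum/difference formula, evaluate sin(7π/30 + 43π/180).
sin(7π/30 + 43π/180) = sin 7π/30 cos 43π/180 + cos 7π/30 sin 43π/180 = 0.9962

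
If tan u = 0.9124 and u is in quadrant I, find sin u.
sin u = 0.674 (using tan²u + 1 = sec²u)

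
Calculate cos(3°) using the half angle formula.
cos(3°) = √((1 + cos 6°)/2) = 0.9986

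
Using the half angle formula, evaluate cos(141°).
cos(141°) = -√((1 + cos 282°)/2) = -0.7771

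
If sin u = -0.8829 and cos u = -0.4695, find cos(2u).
cos(2u) = cos²u - sin²u = -0.5591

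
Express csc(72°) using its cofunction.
csc(72°) = sec(90° - 72°) = sec(18°)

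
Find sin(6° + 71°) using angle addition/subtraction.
sin(6° + 71°) = sin 6° cos 71° + cos 6° sin 71° = 0.9744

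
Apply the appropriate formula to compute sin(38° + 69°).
sin(38° + 69°) = sin 38° cos 69° + cos 38° sin 69° = 0.9563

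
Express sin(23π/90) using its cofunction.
sin(23π/90) = cos(π/2 - 23π/90) = cos(11π/45)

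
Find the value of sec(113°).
sec(113°) = -2.559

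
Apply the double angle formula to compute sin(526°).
sin(526°) = 2 sin 263° cos 263° = 0.2419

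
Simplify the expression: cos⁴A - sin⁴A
cos⁴A - sin⁴A = cos(2A) (using Factoring + double angle)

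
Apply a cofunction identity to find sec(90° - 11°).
sec(90° - 11°) = csc(11°) = 5.241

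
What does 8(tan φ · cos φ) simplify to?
8(tan φ · cos φ) = 8(sin φ) (using Quotient identity)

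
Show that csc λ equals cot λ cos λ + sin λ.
RHS = cos²λ/sin λ + sin λ = (cos²λ + sin²λ)/sin λ = 1/sin λ = csc λ = LHS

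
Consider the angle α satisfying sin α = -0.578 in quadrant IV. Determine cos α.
cos α = √(1 - sin²α) = 0.816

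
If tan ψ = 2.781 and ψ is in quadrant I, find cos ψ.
cos ψ = 0.3384 (using tan²ψ + 1 = sec²ψ)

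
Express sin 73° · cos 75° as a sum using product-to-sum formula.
sin 73° cos 75° = (1/2)[sin(73°+75°) + sin(73°-75°)]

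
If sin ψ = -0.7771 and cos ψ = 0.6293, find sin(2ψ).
sin(2ψ) = 2 sin ψ cos ψ = -0.9781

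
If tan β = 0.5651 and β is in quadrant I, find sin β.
sin β = 0.492 (using tan²β + 1 = sec²β)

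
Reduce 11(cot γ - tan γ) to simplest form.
11(cot γ - tan γ) = 11(2 cot(2γ)) (using Double angle)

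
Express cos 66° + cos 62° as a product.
cos 66° + cos 62° = 2 cos(64°) cos(2°)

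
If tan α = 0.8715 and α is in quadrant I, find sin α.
sin α = 0.657 (using tan²α + 1 = sec²α)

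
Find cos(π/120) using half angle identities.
cos(π/120) = √((1 + cos π/60)/2) = 0.9997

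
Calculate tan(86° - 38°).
tan(86° - 38°) = (tan 86° - tan 38°)/(1 + tan 86° tan 38°) = 1.111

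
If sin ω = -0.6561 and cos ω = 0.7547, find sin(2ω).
sin(2ω) = 2 sin ω cos ω = -0.9903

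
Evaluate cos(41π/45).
cos(41π/45) = -0.9613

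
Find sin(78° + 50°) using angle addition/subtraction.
sin(78° + 50°) = sin 78° cos 50° + cos 78° sin 50° = 0.788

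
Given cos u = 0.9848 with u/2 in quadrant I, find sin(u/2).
sin(u/2) = ±√((1 - cos u)/2); positive since u/2 ∈ QI, so sin(u/2) = 0.08718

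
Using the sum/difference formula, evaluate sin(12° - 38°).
sin(12° - 38°) = sin 12° cos 38° - cos 12° sin 38° = -0.4384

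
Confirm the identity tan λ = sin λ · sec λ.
RHS = sin λ · (1/cos λ) = sin λ/cos λ = tan λ = LHS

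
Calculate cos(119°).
cos(119°) = -0.4848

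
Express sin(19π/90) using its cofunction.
sin(19π/90) = cos(π/2 - 19π/90) = cos(13π/45)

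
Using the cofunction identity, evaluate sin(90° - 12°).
sin(90° - 12°) = cos(12°) = 0.9781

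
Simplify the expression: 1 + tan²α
1 + tan²α = sec²α (using Pythagorean identity)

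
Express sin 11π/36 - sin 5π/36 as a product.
sin 11π/36 - sin 5π/36 = 2 cos(2π/9) sin(π/12)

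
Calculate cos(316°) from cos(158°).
cos(316°) = cos²158° - sin²158° = 0.7193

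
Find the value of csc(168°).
csc(168°) = 4.81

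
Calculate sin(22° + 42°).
sin(22° + 42°) = sin 22° cos 42° + cos 22° sin 42° = 0.8988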